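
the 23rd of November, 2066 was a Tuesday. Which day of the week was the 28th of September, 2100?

Tuesday

From November 23, 2066 to November 23, 2099: 33 years, of which 8 contain a Feb 29 — 25×365 + 8×366 = 12053 days.
November 2099: 30 − 23 = 7 days remain.
Then 9 full months totalling 274 days.
September 1–28, 2100: 28 days.
Residual: 309 days.
Total: 12362 days.
12362 is a multiple of 7, so the 28th of September, 2100 falls on the same weekday: Tuesday.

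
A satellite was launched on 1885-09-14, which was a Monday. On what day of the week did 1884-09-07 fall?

Count forward from the earlier date (September 7, 1884) to the later (September 14, 1885):
September 7, 1884 → September 7, 1885: 365 days.
Within September 1885: 14 − 7 = 7 days.
Total: 372 days.
372 mod 7 = 1, so 1 day before Monday is Sunday.

Sunday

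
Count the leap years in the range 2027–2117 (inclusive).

22

Years divisible by 4: 2028, 2032, …, 2116 — 23 in all.
Of these, 2100 is divisible by 100 but not 400, so not leap.
Leap years: 23 − 1 = 22.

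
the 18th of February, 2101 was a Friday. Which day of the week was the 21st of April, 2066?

Wednesday

Count forward from the earlier date (April 21, 2066) to the later (February 18, 2101):
Day-of-year of April 21, 2066: 111.
Day-of-year of February 18, 2101: 49.
2066 has 365 days, so 365 − 111 = 254 days remain in 2066.
Full years 2067–2100: 26 common + 8 leap = 26×365 + 8×366 = 12418 days.
Total: 254 + 12418 + 49 = 12721 days.
12721 mod 7 = 2, so 2 days before Friday is Wednesday.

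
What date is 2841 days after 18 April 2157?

27 January 2165

Count 2841 days after April 18, 2157:
From April 18, 2157 to April 18, 2164: 7 years, of which 2 contain a Feb 29 — 5×365 + 2×366 = 2557 days.
April 2164: 30 − 18 = 12 days remain.
Then May (31), June (30), July (31), August (31), September (30), October (31), November (30), December (31): 31 + 30 + 31 + 31 + 30 + 31 + 30 + 31 = 245 days.
January 1–27, 2165: 27 days.
Residual: 284 days.
Total: 2841 days.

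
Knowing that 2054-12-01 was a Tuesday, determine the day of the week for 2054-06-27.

Count forward from the earlier date (June 27, 2054) to the later (December 1, 2054):
June 2054: 30 − 27 = 3 days remain.
Then July (31), August (31), September (30), October (31), November (30): 31 + 31 + 30 + 31 + 30 = 153 days.
December 1, 2054: 1 day.
Total: 3 + 153 + 1 = 157 days.
157 mod 7 = 3, so 3 days before Tuesday is Saturday.

Saturday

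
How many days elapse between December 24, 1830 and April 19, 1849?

6691

From December 24, 1830 to December 24, 1848: 18 years, of which 5 contain a Feb 29 — 13×365 + 5×366 = 6575 days.
December 1848: 31 − 24 = 7 days remain.
Then January (31), February 1849 (28), March (31): 31 + 28 + 31 = 90 days.
April 1–19, 1849: 19 days.
Residual: 116 days.
Total: 6691 days.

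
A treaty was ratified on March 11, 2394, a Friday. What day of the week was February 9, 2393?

Count forward from the earlier date (February 9, 2393) to the later (March 11, 2394):
Day-of-year of February 9, 2393: 40.
Day-of-year of March 11, 2394: 70.
2393 has 365 days, so 365 − 40 = 325 days remain in 2393.
Total: 325 + 70 = 395 days.
395 mod 7 = 3, so 3 days before Friday is Tuesday.

Tuesday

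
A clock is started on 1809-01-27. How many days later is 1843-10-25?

12689

From January 27, 1809 to January 27, 1843: 34 years, of which 8 contain a Feb 29 — 26×365 + 8×366 = 12418 days.
January 1843: 31 − 27 = 4 days remain.
Then February 1843 (28), March (31), April (30), May (31), June (30), July (31), August (31), September (30): 28 + 31 + 30 + 31 + 30 + 31 + 31 + 30 = 242 days.
October 1–25, 1843: 25 days.
Residual: 271 days.
Total: 12689 days.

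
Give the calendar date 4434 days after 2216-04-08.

2228-05-29

Count 4434 days after April 8, 2216:
From April 8, 2216 to April 8, 2228: 12 years, of which 3 contain a Feb 29 — 9×365 + 3×366 = 4383 days.
April 2228: 30 − 8 = 22 days remain.
May 1–29, 2228: 29 days.
Residual: 51 days.
Total: 4434 days.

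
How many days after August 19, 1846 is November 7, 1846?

80

August 1846: 31 − 19 = 12 days remain.
Then September (30), October (31): 30 + 31 = 61 days.
November 1–7, 1846: 7 days.
Total: 12 + 61 + 7 = 80 days.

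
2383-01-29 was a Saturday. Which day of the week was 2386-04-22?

Day-of-year of January 29, 2383: 29.
Day-of-year of April 22, 2386: 112.
2383 has 365 days, so 365 − 29 = 336 days remain in 2383.
Full years: 2384: 366; 2385: 365. Sum = 731.
Total: 336 + 731 + 112 = 1179 days.
1179 mod 7 = 3, so 3 days after Saturday is Tuesday.

Tuesday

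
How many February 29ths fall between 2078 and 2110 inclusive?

Years divisible by 4 in [2078, 2110]: 2080, 2084, 2088, 2092, 2096, 2100, 2104, 2108.
Of these, 2100 is divisible by 100 but not 400, so not leap.
Leap years: 8 − 1 = 7.

7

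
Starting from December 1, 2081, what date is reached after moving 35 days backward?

October 27, 2081

Count 35 days before December 1, 2081:
October 2081: 31 − 27 = 4 days remain.
Then November (30): 30 days.
December 1, 2081: 1 day.
Total: 4 + 30 + 1 = 35 days.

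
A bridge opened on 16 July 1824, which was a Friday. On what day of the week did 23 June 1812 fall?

Tuesday

Count forward from the earlier date (June 23, 1812) to the later (July 16, 1824):
From June 23, 1812 to June 23, 1824: 12 years, of which 3 contain a Feb 29 — 9×365 + 3×366 = 4383 days.
June 1824: 30 − 23 = 7 days remain.
July 1–16, 1824: 16 days.
Residual: 23 days.
Total: 4406 days.
4406 mod 7 = 3, so 3 days before Friday is Tuesday.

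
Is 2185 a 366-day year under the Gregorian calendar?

2185 is not a leap year.

No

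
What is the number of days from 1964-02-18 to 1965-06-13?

Day-of-year of February 18, 1964: 49.
Day-of-year of June 13, 1965: 164.
1964 has 366 days, so 366 − 49 = 317 days remain in 1964.
Total: 317 + 164 = 481 days.

481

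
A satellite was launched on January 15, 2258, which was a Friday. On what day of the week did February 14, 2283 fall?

Wednesday

Day-of-year of January 15, 2258: 15.
Day-of-year of February 14, 2283: 45.
2258 has 365 days, so 365 − 15 = 350 days remain in 2258.
Full years 2259–2282: 18 common + 6 leap = 18×365 + 6×366 = 8766 days.
Total: 350 + 8766 + 45 = 9161 days.
9161 mod 7 = 5, so 5 days after Friday is Wednesday.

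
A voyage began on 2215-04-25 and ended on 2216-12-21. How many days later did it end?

606

April 25, 2215 → April 25, 2216: 366 days (2216 is a leap year).
April 2216: 30 − 25 = 5 days remain.
Then May (31), June (30), July (31), August (31), September (30), October (31), November (30): 31 + 30 + 31 + 31 + 30 + 31 + 30 = 214 days.
December 1–21, 2216: 21 days.
Residual: 240 days.
Total: 606 days.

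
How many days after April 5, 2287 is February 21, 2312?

From April 5, 2287 to April 5, 2311: 24 years, of which 5 contain a Feb 29 — 19×365 + 5×366 = 8765 days.
(2300 is not a leap year (divisible by 100 but not 400).)
April 2311: 30 − 5 = 25 days remain.
Then 9 full months totalling 276 days.
February 1–21, 2312: 21 days (2312 is a leap year).
Residual: 322 days.
Total: 9087 days.

9087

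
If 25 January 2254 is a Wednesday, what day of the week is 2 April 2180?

Count forward from the earlier date (April 2, 2180) to the later (January 25, 2254):
Day-of-year of April 2, 2180: 93.
Day-of-year of January 25, 2254: 25.
2180 has 366 days, so 366 − 93 = 273 days remain in 2180.
Full years 2181–2253: 56 common + 17 leap = 56×365 + 17×366 = 26662 days.
Total: 273 + 26662 + 25 = 26960 days.
26960 mod 7 = 3, so 3 days before Wednesday is Sunday.

Sunday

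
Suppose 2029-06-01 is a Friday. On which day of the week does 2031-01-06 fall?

Day-of-year of June 1, 2029: 152.
Day-of-year of January 6, 2031: 6.
2029 has 365 days, so 365 − 152 = 213 days remain in 2029.
Full years: 2030: 365. Sum = 365.
Total: 213 + 365 + 6 = 584 days.
584 mod 7 = 3, so 3 days after Friday is Monday.

Monday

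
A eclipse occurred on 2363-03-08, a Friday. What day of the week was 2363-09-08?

Sunday

March 2363: 31 − 8 = 23 days remain.
Then April (30), May (31), June (30), July (31), August (31): 30 + 31 + 30 + 31 + 31 = 153 days.
September 1–8, 2363: 8 days.
Total: 23 + 153 + 8 = 184 days.
184 mod 7 = 2, so 2 days after Friday is Sunday.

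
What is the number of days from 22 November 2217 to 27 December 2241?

8801

From November 22, 2217 to November 22, 2241: 24 years, of which 6 contain a Feb 29 — 18×365 + 6×366 = 8766 days.
November 2241: 30 − 22 = 8 days remain.
December 1–27, 2241: 27 days.
Residual: 35 days.
Total: 8801 days.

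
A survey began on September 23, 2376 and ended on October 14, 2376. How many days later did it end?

21

September 2376: 30 − 23 = 7 days remain.
October 1–14, 2376: 14 days.
Total: 7 + 14 = 21 days.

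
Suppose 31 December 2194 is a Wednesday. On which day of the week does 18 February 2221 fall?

Sunday

From December 31, 2194 to December 31, 2220: 26 years, of which 6 contain a Feb 29 — 20×365 + 6×366 = 9496 days.
(2200 is not a leap year (divisible by 100 but not 400).)
December 2220: 31 − 31 = 0 days remain.
Then January (31): 31 days.
February 1–18, 2221: 18 days (2221 is not a leap year).
Residual: 49 days.
Total: 9545 days.
9545 mod 7 = 4, so 4 days after Wednesday is Sunday.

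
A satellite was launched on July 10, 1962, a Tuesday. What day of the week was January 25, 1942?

Sunday

Count forward from the earlier date (January 25, 1942) to the later (July 10, 1962):
Day-of-year of January 25, 1942: 25.
Day-of-year of July 10, 1962: 191.
1942 has 365 days, so 365 − 25 = 340 days remain in 1942.
Full years 1943–1961: 14 common + 5 leap = 14×365 + 5×366 = 6940 days.
Total: 340 + 6940 + 191 = 7471 days.
7471 mod 7 = 2, so 2 days before Tuesday is Sunday.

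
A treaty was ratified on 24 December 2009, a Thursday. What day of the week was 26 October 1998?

Count forward from the earlier date (October 26, 1998) to the later (December 24, 2009):
Day-of-year of October 26, 1998: 299.
Day-of-year of December 24, 2009: 358.
1998 has 365 days, so 365 − 299 = 66 days remain in 1998.
Full years 1999–2008: 7 common + 3 leap = 7×365 + 3×366 = 3653 days.
Total: 66 + 3653 + 358 = 4077 days.
4077 mod 7 = 3, so 3 days before Thursday is Monday.

Monday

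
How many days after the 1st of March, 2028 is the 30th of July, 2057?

10743

Day-of-year of March 1, 2028: 61.
Day-of-year of July 30, 2057: 211.
2028 has 366 days, so 366 − 61 = 305 days remain in 2028.
Full years 2029–2056: 21 common + 7 leap = 21×365 + 7×366 = 10227 days.
Total: 305 + 10227 + 211 = 10743 days.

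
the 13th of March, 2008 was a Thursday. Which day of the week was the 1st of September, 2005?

Thursday

Count forward from the earlier date (September 1, 2005) to the later (March 13, 2008):
September 1, 2005 → September 1, 2006: 365 days.
September 1, 2006 → September 1, 2007: 365 days.
September 2007: 30 − 1 = 29 days remain.
Then October (31), November (30), December (31), January (31), February 2008 (29): 31 + 30 + 31 + 31 + 29 = 152 days.
March 1–13, 2008: 13 days.
Residual: 194 days.
Total: 924 days.
924 is a multiple of 7, so the 1st of September, 2005 falls on the same weekday: Thursday.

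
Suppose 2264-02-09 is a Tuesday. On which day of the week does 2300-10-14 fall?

From February 9, 2264 to February 9, 2300: 36 years, of which 9 contain a Feb 29 — 27×365 + 9×366 = 13149 days.
February 2300: 28 − 9 = 19 days remain (2300 is not a leap year (divisible by 100 but not 400), so February has 28 days).
Then March (31), April (30), May (31), June (30), July (31), August (31), September (30): 31 + 30 + 31 + 30 + 31 + 31 + 30 = 214 days.
October 1–14, 2300: 14 days.
Residual: 247 days.
Total: 13396 days.
13396 mod 7 = 5, so 5 days after Tuesday is Sunday.

Sunday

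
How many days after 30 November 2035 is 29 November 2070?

Day-of-year of November 30, 2035: 334.
Day-of-year of November 29, 2070: 333.
2035 has 365 days, so 365 − 334 = 31 days remain in 2035.
Full years 2036–2069: 25 common + 9 leap = 25×365 + 9×366 = 12419 days.
Total: 31 + 12419 + 333 = 12783 days.

12783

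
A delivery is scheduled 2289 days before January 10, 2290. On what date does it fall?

October 5, 2283

Count 2289 days before January 10, 2290:
Day-of-year of October 5, 2283: 278.
Day-of-year of January 10, 2290: 10.
2283 has 365 days, so 365 − 278 = 87 days remain in 2283.
Full years: 2284: 366; 2285: 365; 2286: 365; 2287: 365; 2288: 366; 2289: 365. Sum = 2192.
Total: 87 + 2192 + 10 = 2289 days.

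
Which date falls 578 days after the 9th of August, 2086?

the 9th of March, 2088

Count 578 days after August 9, 2086:
Day-of-year of August 9, 2086: 221.
Day-of-year of March 9, 2088: 69.
2086 has 365 days, so 365 − 221 = 144 days remain in 2086.
Full years: 2087: 365. Sum = 365.
Total: 144 + 365 + 69 = 578 days.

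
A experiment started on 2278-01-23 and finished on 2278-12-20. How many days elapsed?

331

January 2278: 31 − 23 = 8 days remain.
Then 10 full months totalling 303 days.
December 1–20, 2278: 20 days.
Total: 8 + 303 + 20 = 331 days.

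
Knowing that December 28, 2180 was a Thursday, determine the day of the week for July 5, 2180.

Count forward from the earlier date (July 5, 2180) to the later (December 28, 2180):
July 2180: 31 − 5 = 26 days remain.
Then August (31), September (30), October (31), November (30): 31 + 30 + 31 + 30 = 122 days.
December 1–28, 2180: 28 days.
Total: 26 + 122 + 28 = 176 days.
176 mod 7 = 1, so 1 day before Thursday is Wednesday.

Wednesday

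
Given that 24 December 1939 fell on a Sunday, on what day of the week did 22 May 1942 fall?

Friday

Day-of-year of December 24, 1939: 358.
Day-of-year of May 22, 1942: 142.
1939 has 365 days, so 365 − 358 = 7 days remain in 1939.
Full years: 1940: 366; 1941: 365. Sum = 731.
Total: 7 + 731 + 142 = 880 days.
880 mod 7 = 5, so 5 days after Sunday is Friday.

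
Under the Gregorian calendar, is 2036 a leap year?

Yes

2036 is a leap year.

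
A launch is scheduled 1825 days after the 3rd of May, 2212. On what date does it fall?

the 2nd of May, 2217

Count 1825 days after May 3, 2212:
May 3, 2212 → May 3, 2213: 365 days.
May 3, 2213 → May 3, 2214: 365 days.
May 3, 2214 → May 3, 2215: 365 days.
May 3, 2215 → May 3, 2216: 366 days (2216 is a leap year).
May 2216: 31 − 3 = 28 days remain.
Then 11 full months totalling 334 days.
May 1–2, 2217: 2 days.
Residual: 364 days.
Total: 1825 days.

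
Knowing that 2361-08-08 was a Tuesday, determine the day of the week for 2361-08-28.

Within August 2361: 28 − 8 = 20 days.
20 mod 7 = 6, so 6 days after Tuesday is Monday.

Monday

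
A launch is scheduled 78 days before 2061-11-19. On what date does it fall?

2061-09-02

Count 78 days before November 19, 2061:
September 2061: 30 − 2 = 28 days remain.
Then October (31): 31 days.
November 1–19, 2061: 19 days.
Total: 28 + 31 + 19 = 78 days.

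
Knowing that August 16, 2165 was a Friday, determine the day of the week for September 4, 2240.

Friday

From August 16, 2165 to August 16, 2240: 75 years, of which 18 contain a Feb 29 — 57×365 + 18×366 = 27393 days.
(2200 is not a leap year (divisible by 100 but not 400).)
August 2240: 31 − 16 = 15 days remain.
September 1–4, 2240: 4 days.
Residual: 19 days.
Total: 27412 days.
27412 is a multiple of 7, so September 4, 2240 falls on the same weekday: Friday.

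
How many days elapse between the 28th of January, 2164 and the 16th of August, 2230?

Day-of-year of January 28, 2164: 28.
Day-of-year of August 16, 2230: 228.
2164 has 366 days, so 366 − 28 = 338 days remain in 2164.
Full years 2165–2229: 50 common + 15 leap = 50×365 + 15×366 = 23740 days.
Total: 338 + 23740 + 228 = 24306 days.

24306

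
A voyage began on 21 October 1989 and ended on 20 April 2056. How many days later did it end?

Day-of-year of October 21, 1989: 294.
Day-of-year of April 20, 2056: 111.
1989 has 365 days, so 365 − 294 = 71 days remain in 1989.
Full years 1990–2055: 50 common + 16 leap = 50×365 + 16×366 = 24106 days.
Total: 71 + 24106 + 111 = 24288 days.

24288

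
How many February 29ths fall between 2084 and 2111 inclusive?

Years divisible by 4 in [2084, 2111]: 2084, 2088, 2092, 2096, 2100, 2104, 2108.
Of these, 2100 is divisible by 100 but not 400, so not leap.
Leap years: 7 − 1 = 6.

6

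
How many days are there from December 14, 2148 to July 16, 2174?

Day-of-year of December 14, 2148: 349.
Day-of-year of July 16, 2174: 197.
2148 has 366 days, so 366 − 349 = 17 days remain in 2148.
Full years 2149–2173: 19 common + 6 leap = 19×365 + 6×366 = 9131 days.
Total: 17 + 9131 + 197 = 9345 days.

9345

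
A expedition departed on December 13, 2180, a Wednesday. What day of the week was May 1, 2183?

Thursday

Day-of-year of December 13, 2180: 348.
Day-of-year of May 1, 2183: 121.
2180 has 366 days, so 366 − 348 = 18 days remain in 2180.
Full years: 2181: 365; 2182: 365. Sum = 730.
Total: 18 + 730 + 121 = 869 days.
869 mod 7 = 1, so 1 day after Wednesday is Thursday.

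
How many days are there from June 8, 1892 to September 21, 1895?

1200

Day-of-year of June 8, 1892: 160.
Day-of-year of September 21, 1895: 264.
1892 has 366 days, so 366 − 160 = 206 days remain in 1892.
Full years: 1893: 365; 1894: 365. Sum = 730.
Total: 206 + 730 + 264 = 1200 days.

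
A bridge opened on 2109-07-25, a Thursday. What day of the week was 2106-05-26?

Wednesday

Count forward from the earlier date (May 26, 2106) to the later (July 25, 2109):
Day-of-year of May 26, 2106: 146.
Day-of-year of July 25, 2109: 206.
2106 has 365 days, so 365 − 146 = 219 days remain in 2106.
Full years: 2107: 365; 2108: 366. Sum = 731.
Total: 219 + 731 + 206 = 1156 days.
1156 mod 7 = 1, so 1 day before Thursday is Wednesday.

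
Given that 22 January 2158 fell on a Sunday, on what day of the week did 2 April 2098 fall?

Wednesday

Count forward from the earlier date (April 2, 2098) to the later (January 22, 2158):
Day-of-year of April 2, 2098: 92.
Day-of-year of January 22, 2158: 22.
2098 has 365 days, so 365 − 92 = 273 days remain in 2098.
Full years 2099–2157: 45 common + 14 leap = 45×365 + 14×366 = 21549 days.
Total: 273 + 21549 + 22 = 21844 days.
21844 mod 7 = 4, so 4 days before Sunday is Wednesday.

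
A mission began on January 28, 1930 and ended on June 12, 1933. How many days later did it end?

Day-of-year of January 28, 1930: 28.
Day-of-year of June 12, 1933: 163.
1930 has 365 days, so 365 − 28 = 337 days remain in 1930.
Full years: 1931: 365; 1932: 366. Sum = 731.
Total: 337 + 731 + 163 = 1231 days.

1231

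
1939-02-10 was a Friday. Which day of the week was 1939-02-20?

Monday

Within February 1939: 20 − 10 = 10 days.
10 mod 7 = 3, so 3 days after Friday is Monday.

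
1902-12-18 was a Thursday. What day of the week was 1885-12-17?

Count forward from the earlier date (December 17, 1885) to the later (December 18, 1902):
From December 17, 1885 to December 17, 1902: 17 years, of which 3 contain a Feb 29 — 14×365 + 3×366 = 6208 days.
(1900 is not a leap year (divisible by 100 but not 400).)
Within December 1902: 18 − 17 = 1 day.
Total: 6209 days.
6209 is a multiple of 7, so 1885-12-17 falls on the same weekday: Thursday.

Thursday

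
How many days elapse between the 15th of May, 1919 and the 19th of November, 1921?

May 1919: 31 − 15 = 16 days remain.
Then 29 full months totalling 884 days.
November 1–19, 1921: 19 days.
Total: 16 + 884 + 19 = 919 days.

919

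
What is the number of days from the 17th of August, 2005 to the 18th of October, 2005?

62

August 2005: 31 − 17 = 14 days remain.
Then September (30): 30 days.
October 1–18, 2005: 18 days.
Total: 14 + 30 + 18 = 62 days.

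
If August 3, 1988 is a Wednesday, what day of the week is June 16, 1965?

Count forward from the earlier date (June 16, 1965) to the later (August 3, 1988):
Day-of-year of June 16, 1965: 167.
Day-of-year of August 3, 1988: 216.
1965 has 365 days, so 365 − 167 = 198 days remain in 1965.
Full years 1966–1987: 17 common + 5 leap = 17×365 + 5×366 = 8035 days.
Total: 198 + 8035 + 216 = 8449 days.
8449 is a multiple of 7, so June 16, 1965 falls on the same weekday: Wednesday.

Wednesday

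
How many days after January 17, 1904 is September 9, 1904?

January 1904: 31 − 17 = 14 days remain.
Then February 1904 (29), March (31), April (30), May (31), June (30), July (31), August (31): 29 + 31 + 30 + 31 + 30 + 31 + 31 = 213 days.
September 1–9, 1904: 9 days.
Total: 14 + 213 + 9 = 236 days.

236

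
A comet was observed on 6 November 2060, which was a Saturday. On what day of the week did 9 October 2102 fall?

From November 6, 2060 to November 6, 2101: 41 years, of which 9 contain a Feb 29 — 32×365 + 9×366 = 14974 days.
(2100 is not a leap year (divisible by 100 but not 400).)
November 2101: 30 − 6 = 24 days remain.
Then 10 full months totalling 304 days.
October 1–9, 2102: 9 days.
Residual: 337 days.
Total: 15311 days.
15311 mod 7 = 2, so 2 days after Saturday is Monday.

Monday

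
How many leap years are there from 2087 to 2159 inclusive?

Years divisible by 4: 2088, 2092, …, 2156 — 18 in all.
Of these, 2100 is divisible by 100 but not 400, so not leap.
Leap years: 18 − 1 = 17.

17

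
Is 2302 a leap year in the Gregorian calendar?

2302 is not a leap year.

No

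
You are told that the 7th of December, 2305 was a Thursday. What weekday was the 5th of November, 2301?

Count forward from the earlier date (November 5, 2301) to the later (December 7, 2305):
November 5, 2301 → November 5, 2302: 365 days.
November 5, 2302 → November 5, 2303: 365 days.
November 5, 2303 → November 5, 2304: 366 days (2304 is a leap year).
November 5, 2304 → November 5, 2305: 365 days.
November 2305: 30 − 5 = 25 days remain.
December 1–7, 2305: 7 days.
Residual: 32 days.
Total: 1493 days.
1493 mod 7 = 2, so 2 days before Thursday is Tuesday.

Tuesday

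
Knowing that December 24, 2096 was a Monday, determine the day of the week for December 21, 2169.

Thursday

From December 24, 2096 to December 24, 2168: 72 years, of which 17 contain a Feb 29 — 55×365 + 17×366 = 26297 days.
(2100 is not a leap year (divisible by 100 but not 400).)
December 2168: 31 − 24 = 7 days remain.
Then 11 full months totalling 334 days.
December 1–21, 2169: 21 days.
Residual: 362 days.
Total: 26659 days.
26659 mod 7 = 3, so 3 days after Monday is Thursday.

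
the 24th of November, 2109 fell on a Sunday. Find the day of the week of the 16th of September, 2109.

Monday

Count forward from the earlier date (September 16, 2109) to the later (November 24, 2109):
September 2109: 30 − 16 = 14 days remain.
Then October (31): 31 days.
November 1–24, 2109: 24 days.
Total: 14 + 31 + 24 = 69 days.
69 mod 7 = 6, so 6 days before Sunday is Monday.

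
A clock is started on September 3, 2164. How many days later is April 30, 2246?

From September 3, 2164 to September 3, 2245: 81 years, of which 19 contain a Feb 29 — 62×365 + 19×366 = 29584 days.
(2200 is not a leap year (divisible by 100 but not 400).)
September 2245: 30 − 3 = 27 days remain.
Then October (31), November (30), December (31), January (31), February 2246 (28), March (31): 31 + 30 + 31 + 31 + 28 + 31 = 182 days.
April 1–30, 2246: 30 days.
Residual: 239 days.
Total: 29823 days.

29823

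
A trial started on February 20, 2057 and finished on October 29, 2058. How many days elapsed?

616

February 2057: 28 − 20 = 8 days remain (2057 is not a leap year, so February has 28 days).
Then 19 full months totalling 579 days.
October 1–29, 2058: 29 days.
Total: 8 + 579 + 29 = 616 days.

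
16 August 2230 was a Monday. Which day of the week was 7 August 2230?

Count forward from the earlier date (August 7, 2230) to the later (August 16, 2230):
Within August 2230: 16 − 7 = 9 days.
9 mod 7 = 2, so 2 days before Monday is Saturday.

Saturday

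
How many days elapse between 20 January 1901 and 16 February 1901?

27

January 1901: 31 − 20 = 11 days remain.
February 1–16, 1901: 16 days (1901 is not a leap year).
Total: 11 + 16 = 27 days.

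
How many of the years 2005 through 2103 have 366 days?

Years divisible by 4: 2008, 2012, …, 2100 — 24 in all.
Of these, 2100 is divisible by 100 but not 400, so not leap.
Leap years: 24 − 1 = 23.

23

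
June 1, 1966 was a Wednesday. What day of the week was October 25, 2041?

Friday

Day-of-year of June 1, 1966: 152.
Day-of-year of October 25, 2041: 298.
1966 has 365 days, so 365 − 152 = 213 days remain in 1966.
Full years 1967–2040: 55 common + 19 leap = 55×365 + 19×366 = 27029 days.
Total: 213 + 27029 + 298 = 27540 days.
27540 mod 7 = 2, so 2 days after Wednesday is Friday.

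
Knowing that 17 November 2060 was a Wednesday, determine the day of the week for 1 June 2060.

Count forward from the earlier date (June 1, 2060) to the later (November 17, 2060):
June 2060: 30 − 1 = 29 days remain.
Then July (31), August (31), September (30), October (31): 31 + 31 + 30 + 31 = 123 days.
November 1–17, 2060: 17 days.
Total: 29 + 123 + 17 = 169 days.
169 mod 7 = 1, so 1 day before Wednesday is Tuesday.

Tuesday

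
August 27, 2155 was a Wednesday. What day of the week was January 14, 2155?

Tuesday

Count forward from the earlier date (January 14, 2155) to the later (August 27, 2155):
January 2155: 31 − 14 = 17 days remain.
Then February 2155 (28), March (31), April (30), May (31), June (30), July (31): 28 + 31 + 30 + 31 + 30 + 31 = 181 days.
August 1–27, 2155: 27 days.
Total: 17 + 181 + 27 = 225 days.
225 mod 7 = 1, so 1 day before Wednesday is Tuesday.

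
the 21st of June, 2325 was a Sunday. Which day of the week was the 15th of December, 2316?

Count forward from the earlier date (December 15, 2316) to the later (June 21, 2325):
Day-of-year of December 15, 2316: 350.
Day-of-year of June 21, 2325: 172.
2316 has 366 days, so 366 − 350 = 16 days remain in 2316.
Full years 2317–2324: 6 common + 2 leap = 6×365 + 2×366 = 2922 days.
Total: 16 + 2922 + 172 = 3110 days.
3110 mod 7 = 2, so 2 days before Sunday is Friday.

Friday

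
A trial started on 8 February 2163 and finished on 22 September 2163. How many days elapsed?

226

February 2163: 28 − 8 = 20 days remain (2163 is not a leap year, so February has 28 days).
Then March (31), April (30), May (31), June (30), July (31), August (31): 31 + 30 + 31 + 30 + 31 + 31 = 184 days.
September 1–22, 2163: 22 days.
Total: 20 + 184 + 22 = 226 days.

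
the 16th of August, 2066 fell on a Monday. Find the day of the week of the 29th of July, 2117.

Thursday

From August 16, 2066 to August 16, 2116: 50 years, of which 12 contain a Feb 29 — 38×365 + 12×366 = 18262 days.
(2100 is not a leap year (divisible by 100 but not 400).)
August 2116: 31 − 16 = 15 days remain.
Then 10 full months totalling 303 days.
July 1–29, 2117: 29 days.
Residual: 347 days.
Total: 18609 days.
18609 mod 7 = 3, so 3 days after Monday is Thursday.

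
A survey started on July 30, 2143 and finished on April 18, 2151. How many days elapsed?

Day-of-year of July 30, 2143: 211.
Day-of-year of April 18, 2151: 108.
2143 has 365 days, so 365 − 211 = 154 days remain in 2143.
Full years 2144–2150: 5 common + 2 leap = 5×365 + 2×366 = 2557 days.
Total: 154 + 2557 + 108 = 2819 days.

2819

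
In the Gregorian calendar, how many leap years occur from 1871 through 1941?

Years divisible by 4: 1872, 1876, …, 1940 — 18 in all.
Of these, 1900 is divisible by 100 but not 400, so not leap.
Leap years: 18 − 1 = 17.

17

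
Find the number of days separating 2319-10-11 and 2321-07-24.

652

October 2319: 31 − 11 = 20 days remain.
Then 20 full months totalling 608 days.
July 1–24, 2321: 24 days.
Total: 20 + 608 + 24 = 652 days.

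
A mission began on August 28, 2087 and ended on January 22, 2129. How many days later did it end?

From August 28, 2087 to August 28, 2128: 41 years, of which 10 contain a Feb 29 — 31×365 + 10×366 = 14975 days.
(2100 is not a leap year (divisible by 100 but not 400).)
August 2128: 31 − 28 = 3 days remain.
Then September (30), October (31), November (30), December (31): 30 + 31 + 30 + 31 = 122 days.
January 1–22, 2129: 22 days.
Residual: 147 days.
Total: 15122 days.

15122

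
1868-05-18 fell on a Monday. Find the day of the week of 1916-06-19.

Monday

Day-of-year of May 18, 1868: 139.
Day-of-year of June 19, 1916: 171.
1868 has 366 days, so 366 − 139 = 227 days remain in 1868.
Full years 1869–1915: 37 common + 10 leap = 37×365 + 10×366 = 17165 days.
Total: 227 + 17165 + 171 = 17563 days.
17563 is a multiple of 7, so 1916-06-19 falls on the same weekday: Monday.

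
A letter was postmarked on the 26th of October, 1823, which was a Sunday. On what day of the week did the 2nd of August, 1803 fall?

Count forward from the earlier date (August 2, 1803) to the later (October 26, 1823):
Day-of-year of August 2, 1803: 214.
Day-of-year of October 26, 1823: 299.
1803 has 365 days, so 365 − 214 = 151 days remain in 1803.
Full years 1804–1822: 14 common + 5 leap = 14×365 + 5×366 = 6940 days.
Total: 151 + 6940 + 299 = 7390 days.
7390 mod 7 = 5, so 5 days before Sunday is Tuesday.

Tuesday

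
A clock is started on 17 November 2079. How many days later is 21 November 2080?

November 2079: 30 − 17 = 13 days remain.
Then 11 full months totalling 336 days.
November 1–21, 2080: 21 days.
Total: 13 + 336 + 21 = 370 days.

370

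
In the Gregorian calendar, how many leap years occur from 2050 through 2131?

19

Years divisible by 4: 2052, 2056, …, 2128 — 20 in all.
Of these, 2100 is divisible by 100 but not 400, so not leap.
Leap years: 20 − 1 = 19.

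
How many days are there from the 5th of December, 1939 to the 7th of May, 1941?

December 5, 1939 → December 5, 1940: 366 days (1940 is a leap year).
December 1940: 31 − 5 = 26 days remain.
Then January (31), February 1941 (28), March (31), April (30): 31 + 28 + 31 + 30 = 120 days.
May 1–7, 1941: 7 days.
Residual: 153 days.
Total: 519 days.

519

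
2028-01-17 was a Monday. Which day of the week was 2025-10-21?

Count forward from the earlier date (October 21, 2025) to the later (January 17, 2028):
October 21, 2025 → October 21, 2026: 365 days.
October 21, 2026 → October 21, 2027: 365 days.
October 2027: 31 − 21 = 10 days remain.
Then November (30), December (31): 30 + 31 = 61 days.
January 1–17, 2028: 17 days.
Residual: 88 days.
Total: 818 days.
818 mod 7 = 6, so 6 days before Monday is Tuesday.

Tuesday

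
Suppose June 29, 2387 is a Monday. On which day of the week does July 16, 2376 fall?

Friday

Count forward from the earlier date (July 16, 2376) to the later (June 29, 2387):
Day-of-year of July 16, 2376: 198.
Day-of-year of June 29, 2387: 180.
2376 has 366 days, so 366 − 198 = 168 days remain in 2376.
Full years 2377–2386: 8 common + 2 leap = 8×365 + 2×366 = 3652 days.
Total: 168 + 3652 + 180 = 4000 days.
4000 mod 7 = 3, so 3 days before Monday is Friday.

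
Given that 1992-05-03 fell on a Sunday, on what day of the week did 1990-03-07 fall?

Count forward from the earlier date (March 7, 1990) to the later (May 3, 1992):
Day-of-year of March 7, 1990: 66.
Day-of-year of May 3, 1992: 124.
1990 has 365 days, so 365 − 66 = 299 days remain in 1990.
Full years: 1991: 365. Sum = 365.
Total: 299 + 365 + 124 = 788 days.
788 mod 7 = 4, so 4 days before Sunday is Wednesday.

Wednesday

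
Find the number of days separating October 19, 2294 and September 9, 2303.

3246

Day-of-year of October 19, 2294: 292.
Day-of-year of September 9, 2303: 252.
2294 has 365 days, so 365 − 292 = 73 days remain in 2294.
Full years 2295–2302: 7 common + 1 leap = 7×365 + 1×366 = 2921 days.
Total: 73 + 2921 + 252 = 3246 days.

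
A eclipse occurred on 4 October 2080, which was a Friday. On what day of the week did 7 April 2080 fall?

Count forward from the earlier date (April 7, 2080) to the later (October 4, 2080):
April 2080: 30 − 7 = 23 days remain.
Then May (31), June (30), July (31), August (31), September (30): 31 + 30 + 31 + 31 + 30 = 153 days.
October 1–4, 2080: 4 days.
Total: 23 + 153 + 4 = 180 days.
180 mod 7 = 5, so 5 days before Friday is Sunday.

Sunday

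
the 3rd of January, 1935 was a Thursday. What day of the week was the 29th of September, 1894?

Count forward from the earlier date (September 29, 1894) to the later (January 3, 1935):
From September 29, 1894 to September 29, 1934: 40 years, of which 9 contain a Feb 29 — 31×365 + 9×366 = 14609 days.
(1900 is not a leap year (divisible by 100 but not 400).)
September 1934: 30 − 29 = 1 day remains.
Then October (31), November (30), December (31): 31 + 30 + 31 = 92 days.
January 1–3, 1935: 3 days.
Residual: 96 days.
Total: 14705 days.
14705 mod 7 = 5, so 5 days before Thursday is Saturday.

Saturday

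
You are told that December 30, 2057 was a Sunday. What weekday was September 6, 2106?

Monday

Day-of-year of December 30, 2057: 364.
Day-of-year of September 6, 2106: 249.
2057 has 365 days, so 365 − 364 = 1 days remain in 2057.
Full years 2058–2105: 37 common + 11 leap = 37×365 + 11×366 = 17531 days.
Total: 1 + 17531 + 249 = 17781 days.
17781 mod 7 = 1, so 1 day after Sunday is Monday.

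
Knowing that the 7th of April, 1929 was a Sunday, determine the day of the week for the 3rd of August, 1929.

April 1929: 30 − 7 = 23 days remain.
Then May (31), June (30), July (31): 31 + 30 + 31 = 92 days.
August 1–3, 1929: 3 days.
Total: 23 + 92 + 3 = 118 days.
118 mod 7 = 6, so 6 days after Sunday is Saturday.

Saturday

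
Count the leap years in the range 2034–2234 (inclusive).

48

Years divisible by 4: 2036, 2040, …, 2232 — 50 in all.
Of these, 2100, 2200 are divisible by 100 but not 400, so not leap.
Leap years: 50 − 2 = 48.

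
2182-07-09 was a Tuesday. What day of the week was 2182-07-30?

Tuesday

Within July 2182: 30 − 9 = 21 days.
21 is a multiple of 7, so 2182-07-30 falls on the same weekday: Tuesday.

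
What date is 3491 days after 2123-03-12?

2132-10-01

Count 3491 days after March 12, 2123:
From March 12, 2123 to March 12, 2132: 9 years, of which 3 contain a Feb 29 — 6×365 + 3×366 = 3288 days.
March 2132: 31 − 12 = 19 days remain.
Then April (30), May (31), June (30), July (31), August (31), September (30): 30 + 31 + 30 + 31 + 31 + 30 = 183 days.
October 1, 2132: 1 day.
Residual: 203 days.
Total: 3491 days.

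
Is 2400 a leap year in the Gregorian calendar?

2400 is a leap year (divisible by 400).

Yes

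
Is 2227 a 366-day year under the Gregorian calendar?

2227 is not a leap year.

No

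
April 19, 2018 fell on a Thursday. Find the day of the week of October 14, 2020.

Day-of-year of April 19, 2018: 109.
Day-of-year of October 14, 2020: 288.
2018 has 365 days, so 365 − 109 = 256 days remain in 2018.
Full years: 2019: 365. Sum = 365.
Total: 256 + 365 + 288 = 909 days.
909 mod 7 = 6, so 6 days after Thursday is Wednesday.

Wednesday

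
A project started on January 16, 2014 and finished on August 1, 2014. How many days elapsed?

January 2014: 31 − 16 = 15 days remain.
Then February 2014 (28), March (31), April (30), May (31), June (30), July (31): 28 + 31 + 30 + 31 + 30 + 31 = 181 days.
August 1, 2014: 1 day.
Total: 15 + 181 + 1 = 197 days.

197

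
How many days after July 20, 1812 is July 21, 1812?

1

Within July 1812: 21 − 20 = 1 day.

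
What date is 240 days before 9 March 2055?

12 July 2054

Count 240 days before March 9, 2055:
July 2054: 31 − 12 = 19 days remain.
Then August (31), September (30), October (31), November (30), December (31), January (31), February 2055 (28): 31 + 30 + 31 + 30 + 31 + 31 + 28 = 212 days.
March 1–9, 2055: 9 days.
Residual: 240 days.
Total: 240 days.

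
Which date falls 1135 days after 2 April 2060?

12 May 2063

Count 1135 days after April 2, 2060:
April 2, 2060 → April 2, 2061: 365 days.
April 2, 2061 → April 2, 2062: 365 days.
April 2, 2062 → April 2, 2063: 365 days.
April 2063: 30 − 2 = 28 days remain.
May 1–12, 2063: 12 days.
Residual: 40 days.
Total: 1135 days.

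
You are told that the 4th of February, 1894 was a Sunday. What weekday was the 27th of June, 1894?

Wednesday

February 1894: 28 − 4 = 24 days remain (1894 is not a leap year, so February has 28 days).
Then March (31), April (30), May (31): 31 + 30 + 31 = 92 days.
June 1–27, 1894: 27 days.
Total: 24 + 92 + 27 = 143 days.
143 mod 7 = 3, so 3 days after Sunday is Wednesday.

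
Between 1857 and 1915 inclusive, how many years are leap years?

Years divisible by 4: 1860, 1864, …, 1912 — 14 in all.
Of these, 1900 is divisible by 100 but not 400, so not leap.
Leap years: 14 − 1 = 13.

13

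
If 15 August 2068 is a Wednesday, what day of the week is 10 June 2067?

Count forward from the earlier date (June 10, 2067) to the later (August 15, 2068):
June 10, 2067 → June 10, 2068: 366 days (2068 is a leap year).
June 2068: 30 − 10 = 20 days remain.
Then July (31): 31 days.
August 1–15, 2068: 15 days.
Residual: 66 days.
Total: 432 days.
432 mod 7 = 5, so 5 days before Wednesday is Friday.

Friday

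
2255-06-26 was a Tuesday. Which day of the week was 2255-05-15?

Tuesday

Count forward from the earlier date (May 15, 2255) to the later (June 26, 2255):
May 2255: 31 − 15 = 16 days remain.
June 1–26, 2255: 26 days.
Total: 16 + 26 = 42 days.
42 is a multiple of 7, so 2255-05-15 falls on the same weekday: Tuesday.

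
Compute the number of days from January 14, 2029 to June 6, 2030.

January 2029: 31 − 14 = 17 days remain.
Then 16 full months totalling 485 days.
June 1–6, 2030: 6 days.
Total: 17 + 485 + 6 = 508 days.

508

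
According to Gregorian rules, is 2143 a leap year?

No

2143 is not a leap year.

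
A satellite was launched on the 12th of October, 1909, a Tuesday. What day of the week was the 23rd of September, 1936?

Wednesday

From October 12, 1909 to October 12, 1935: 26 years, of which 6 contain a Feb 29 — 20×365 + 6×366 = 9496 days.
October 1935: 31 − 12 = 19 days remain.
Then 10 full months totalling 305 days.
September 1–23, 1936: 23 days.
Residual: 347 days.
Total: 9843 days.
9843 mod 7 = 1, so 1 day after Tuesday is Wednesday.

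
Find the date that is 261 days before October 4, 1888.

January 17, 1888

Count 261 days before October 4, 1888:
January 1888: 31 − 17 = 14 days remain.
Then February 1888 (29), March (31), April (30), May (31), June (30), July (31), August (31), September (30): 29 + 31 + 30 + 31 + 30 + 31 + 31 + 30 = 243 days.
October 1–4, 1888: 4 days.
Total: 14 + 243 + 4 = 261 days.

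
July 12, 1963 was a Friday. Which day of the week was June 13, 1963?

Thursday

Count forward from the earlier date (June 13, 1963) to the later (July 12, 1963):
June 1963: 30 − 13 = 17 days remain.
July 1–12, 1963: 12 days.
Total: 17 + 12 = 29 days.
29 mod 7 = 1, so 1 day before Friday is Thursday.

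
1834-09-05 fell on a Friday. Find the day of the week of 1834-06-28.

Count forward from the earlier date (June 28, 1834) to the later (September 5, 1834):
June 1834: 30 − 28 = 2 days remain.
Then July (31), August (31): 31 + 31 = 62 days.
September 1–5, 1834: 5 days.
Total: 2 + 62 + 5 = 69 days.
69 mod 7 = 6, so 6 days before Friday is Saturday.

Saturday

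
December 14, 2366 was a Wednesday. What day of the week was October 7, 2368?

Monday

December 2366: 31 − 14 = 17 days remain.
Then 21 full months totalling 639 days.
October 1–7, 2368: 7 days.
Total: 17 + 639 + 7 = 663 days.
663 mod 7 = 5, so 5 days after Wednesday is Monday.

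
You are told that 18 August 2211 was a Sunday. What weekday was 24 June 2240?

From August 18, 2211 to August 18, 2239: 28 years, of which 7 contain a Feb 29 — 21×365 + 7×366 = 10227 days.
August 2239: 31 − 18 = 13 days remain.
Then 9 full months totalling 274 days.
June 1–24, 2240: 24 days.
Residual: 311 days.
Total: 10538 days.
10538 mod 7 = 3, so 3 days after Sunday is Wednesday.

Wednesday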